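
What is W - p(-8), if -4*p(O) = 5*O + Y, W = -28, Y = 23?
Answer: -129/4 ≈ -32.250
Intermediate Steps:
p(O) = -23/4 - 5*O/4 (p(O) = -(5*O + 23)/4 = -(23 + 5*O)/4 = -23/4 - 5*O/4)
W - p(-8) = -28 - (-23/4 - 5/4*(-8)) = -28 - (-23/4 + 10) = -28 - 1*17/4 = -28 - 17/4 = -129/4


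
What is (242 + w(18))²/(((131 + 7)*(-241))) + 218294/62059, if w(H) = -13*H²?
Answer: -485422835624/1031979111 ≈ -470.38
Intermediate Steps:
(242 + w(18))²/(((131 + 7)*(-241))) + 218294/62059 = (242 - 13*18²)²/(((131 + 7)*(-241))) + 218294/62059 = (242 - 13*324)²/((138*(-241))) + 218294*(1/62059) = (242 - 4212)²/(-33258) + 218294/62059 = (-3970)²*(-1/33258) + 218294/62059 = 15760900*(-1/33258) + 218294/62059 = -7880450/16629 + 218294/62059 = -485422835624/1031979111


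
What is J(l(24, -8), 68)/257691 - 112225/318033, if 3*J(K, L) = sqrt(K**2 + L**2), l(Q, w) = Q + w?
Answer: -112225/318033 + 4*sqrt(305)/773073 ≈ -0.35278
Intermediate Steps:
J(K, L) = sqrt(K**2 + L**2)/3
J(l(24, -8), 68)/257691 - 112225/318033 = (sqrt((24 - 8)**2 + 68**2)/3)/257691 - 112225/318033 = (sqrt(16**2 + 4624)/3)*(1/257691) - 112225*1/318033 = (sqrt(256 + 4624)/3)*(1/257691) - 112225/318033 = (sqrt(4880)/3)*(1/257691) - 112225/318033 = ((4*sqrt(305))/3)*(1/257691) - 112225/318033 = (4*sqrt(305)/3)*(1/257691) - 112225/318033 = 4*sqrt(305)/773073 - 112225/318033 = -112225/318033 + 4*sqrt(305)/773073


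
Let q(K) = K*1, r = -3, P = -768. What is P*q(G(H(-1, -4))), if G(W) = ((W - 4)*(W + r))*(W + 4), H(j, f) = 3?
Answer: 0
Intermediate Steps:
G(W) = (-4 + W)*(-3 + W)*(4 + W) (G(W) = ((W - 4)*(W - 3))*(W + 4) = ((-4 + W)*(-3 + W))*(4 + W) = (-4 + W)*(-3 + W)*(4 + W))
q(K) = K
P*q(G(H(-1, -4))) = -768*(48 + 3³ - 16*3 - 3*3²) = -768*(48 + 27 - 48 - 3*9) = -768*(48 + 27 - 48 - 27) = -768*0 = 0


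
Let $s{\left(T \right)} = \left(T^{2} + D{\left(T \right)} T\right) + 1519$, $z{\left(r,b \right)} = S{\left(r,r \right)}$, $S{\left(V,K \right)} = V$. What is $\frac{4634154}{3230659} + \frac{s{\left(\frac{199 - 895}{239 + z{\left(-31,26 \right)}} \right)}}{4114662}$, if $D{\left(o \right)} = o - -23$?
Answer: $\frac{3223287727410463}{2246528799961602} \approx 1.4348$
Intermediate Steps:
$z{\left(r,b \right)} = r$
$D{\left(o \right)} = 23 + o$ ($D{\left(o \right)} = o + 23 = 23 + o$)
$s{\left(T \right)} = 1519 + T^{2} + T \left(23 + T\right)$ ($s{\left(T \right)} = \left(T^{2} + \left(23 + T\right) T\right) + 1519 = \left(T^{2} + T \left(23 + T\right)\right) + 1519 = 1519 + T^{2} + T \left(23 + T\right)$)
$\frac{4634154}{3230659} + \frac{s{\left(\frac{199 - 895}{239 + z{\left(-31,26 \right)}} \right)}}{4114662} = \frac{4634154}{3230659} + \frac{1519 + \left(\frac{199 - 895}{239 - 31}\right)^{2} + \frac{199 - 895}{239 - 31} \left(23 + \frac{199 - 895}{239 - 31}\right)}{4114662} = 4634154 \cdot \frac{1}{3230659} + \left(1519 + \left(- \frac{696}{208}\right)^{2} + - \frac{696}{208} \left(23 - \frac{696}{208}\right)\right) \frac{1}{4114662} = \frac{4634154}{3230659} + \left(1519 + \left(\left(-696\right) \frac{1}{208}\right)^{2} + \left(-696\right) \frac{1}{208} \left(23 - \frac{87}{26}\right)\right) \frac{1}{4114662} = \frac{4634154}{3230659} + \left(1519 + \left(- \frac{87}{26}\right)^{2} - \frac{87 \left(23 - \frac{87}{26}\right)}{26}\right) \frac{1}{4114662} = \frac{4634154}{3230659} + \left(1519 + \frac{7569}{676} - \frac{44457}{676}\right) \frac{1}{4114662} = \frac{4634154}{3230659} + \frac{247489}{169} \cdot \frac{1}{4114662} = \frac{4634154}{3230659} + \frac{247489}{695377878} = \frac{3223287727410463}{2246528799961602}$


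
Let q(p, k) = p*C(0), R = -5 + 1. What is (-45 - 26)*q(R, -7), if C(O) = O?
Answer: 0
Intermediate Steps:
R = -4
q(p, k) = 0 (q(p, k) = p*0 = 0)
(-45 - 26)*q(R, -7) = (-45 - 26)*0 = -71*0 = 0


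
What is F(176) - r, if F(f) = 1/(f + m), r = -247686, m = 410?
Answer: 145143997/586 ≈ 2.4769e+5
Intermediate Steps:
F(f) = 1/(410 + f) (F(f) = 1/(f + 410) = 1/(410 + f))
F(176) - r = 1/(410 + 176) - 1*(-247686) = 1/586 + 247686 = 145143997/586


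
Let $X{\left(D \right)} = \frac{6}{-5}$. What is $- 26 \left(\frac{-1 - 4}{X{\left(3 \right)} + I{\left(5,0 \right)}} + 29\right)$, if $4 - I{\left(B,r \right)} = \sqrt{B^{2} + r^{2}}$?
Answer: $- \frac{8944}{11} \approx -813.09$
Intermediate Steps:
$X{\left(D \right)} = - \frac{6}{5}$ ($X{\left(D \right)} = 6 \left(- \frac{1}{5}\right) = - \frac{6}{5}$)
$I{\left(B,r \right)} = 4 - \sqrt{B^{2} + r^{2}}$
$- 26 \left(\frac{-1 - 4}{X{\left(3 \right)} + I{\left(5,0 \right)}} + 29\right) = - 26 \left(\frac{-1 - 4}{- \frac{6}{5} + \left(4 - \sqrt{5^{2} + 0^{2}}\right)} + 29\right) = - 26 \left(- \frac{5}{- \frac{6}{5} + \left(4 - \sqrt{25 + 0}\right)} + 29\right) = - 26 \left(- \frac{5}{- \frac{6}{5} + \left(4 - \sqrt{25}\right)} + 29\right) = - 26 \left(- \frac{5}{- \frac{6}{5} + \left(4 - 5\right)} + 29\right) = - 26 \left(- \frac{5}{- \frac{6}{5} - 1} + 29\right) = - 26 \left(- \frac{5}{- \frac{11}{5}} + 29\right) = - 26 \left(\left(-5\right) \left(- \frac{5}{11}\right) + 29\right) = - 26 \left(\frac{25}{11} + 29\right) = \left(-26\right) \frac{344}{11} = - \frac{8944}{11}$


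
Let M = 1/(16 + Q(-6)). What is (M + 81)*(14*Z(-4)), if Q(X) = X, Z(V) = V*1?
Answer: -22708/5 ≈ -4541.6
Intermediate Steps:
Z(V) = V
M = ⅒ (M = 1/(16 - 6) = 1/10 = ⅒ ≈ 0.10000)
(M + 81)*(14*Z(-4)) = (⅒ + 81)*(14*(-4)) = (811/10)*(-56) = -22708/5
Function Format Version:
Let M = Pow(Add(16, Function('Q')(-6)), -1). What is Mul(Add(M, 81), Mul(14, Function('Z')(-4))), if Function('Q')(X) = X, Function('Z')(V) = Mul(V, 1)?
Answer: Rational(-22708, 5) ≈ -4541.6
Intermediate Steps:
Function('Z')(V) = V
M = Rational(1, 10) (M = Pow(Add(16, -6), -1) = Pow(10, -1) = Rational(1, 10) ≈ 0.10000)
Mul(Add(M, 81), Mul(14, Function('Z')(-4))) = Mul(Add(Rational(1, 10), 81), Mul(14, -4)) = Mul(Rational(811, 10), -56) = Rational(-22708, 5)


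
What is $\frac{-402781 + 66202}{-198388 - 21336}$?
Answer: $\frac{336579}{219724} \approx 1.5318$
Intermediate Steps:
$\frac{-402781 + 66202}{-198388 - 21336} = - \frac{336579}{-219724} = \left(-336579\right) \left(- \frac{1}{219724}\right) = \frac{336579}{219724}$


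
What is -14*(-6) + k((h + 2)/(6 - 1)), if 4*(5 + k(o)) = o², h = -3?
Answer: 7901/100 ≈ 79.010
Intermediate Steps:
k(o) = -5 + o²/4
-14*(-6) + k((h + 2)/(6 - 1)) = -14*(-6) + (-5 + ((-3 + 2)/(6 - 1))²/4) = 84 + (-5 + (-1/5)²/4) = 84 + (-5 + (-1*⅕)²/4) = 84 + (-5 + (-⅕)²/4) = 84 + (-5 + (¼)*(1/25)) = 84 + (-5 + 1/100) = 84 - 499/100 = 7901/100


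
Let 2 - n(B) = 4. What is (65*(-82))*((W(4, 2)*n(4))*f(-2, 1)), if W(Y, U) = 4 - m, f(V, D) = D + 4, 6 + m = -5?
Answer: 799500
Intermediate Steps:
m = -11 (m = -6 - 5 = -11)
f(V, D) = 4 + D
n(B) = -2 (n(B) = 2 - 1*4 = 2 - 4 = -2)
W(Y, U) = 15 (W(Y, U) = 4 - 1*(-11) = 4 + 11 = 15)
(65*(-82))*((W(4, 2)*n(4))*f(-2, 1)) = (65*(-82))*((15*(-2))*(4 + 1)) = -(-159900)*5 = -5330*(-150) = 799500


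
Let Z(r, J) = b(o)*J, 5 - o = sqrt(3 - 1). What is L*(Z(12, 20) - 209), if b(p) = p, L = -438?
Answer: 47742 + 8760*sqrt(2) ≈ 60131.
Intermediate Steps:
o = 5 - sqrt(2) (o = 5 - sqrt(3 - 1) = 5 - sqrt(2) ≈ 3.5858)
Z(r, J) = J*(5 - sqrt(2)) (Z(r, J) = (5 - sqrt(2))*J = J*(5 - sqrt(2)))
L*(Z(12, 20) - 209) = -438*(20*(5 - sqrt(2)) - 209) = -438*((100 - 20*sqrt(2)) - 209) = -438*(-109 - 20*sqrt(2)) = 47742 + 8760*sqrt(2)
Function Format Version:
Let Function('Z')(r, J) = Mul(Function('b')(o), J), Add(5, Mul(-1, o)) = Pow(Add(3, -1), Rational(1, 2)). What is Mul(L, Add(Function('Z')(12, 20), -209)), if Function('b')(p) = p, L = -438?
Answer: Add(47742, Mul(8760, Pow(2, Rational(1, 2)))) ≈ 60131.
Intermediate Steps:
o = Add(5, Mul(-1, Pow(2, Rational(1, 2)))) (o = Add(5, Mul(-1, Pow(Add(3, -1), Rational(1, 2)))) = Add(5, Mul(-1, Pow(2, Rational(1, 2)))) ≈ 3.5858)
Function('Z')(r, J) = Mul(J, Add(5, Mul(-1, Pow(2, Rational(1, 2))))) (Function('Z')(r, J) = Mul(Add(5, Mul(-1, Pow(2, Rational(1, 2)))), J) = Mul(J, Add(5, Mul(-1, Pow(2, Rational(1, 2))))))
Mul(L, Add(Function('Z')(12, 20), -209)) = Mul(-438, Add(Mul(20, Add(5, Mul(-1, Pow(2, Rational(1, 2))))), -209)) = Mul(-438, Add(Add(100, Mul(-20, Pow(2, Rational(1, 2)))), -209)) = Mul(-438, Add(-109, Mul(-20, Pow(2, Rational(1, 2))))) = Add(47742, Mul(8760, Pow(2, Rational(1, 2))))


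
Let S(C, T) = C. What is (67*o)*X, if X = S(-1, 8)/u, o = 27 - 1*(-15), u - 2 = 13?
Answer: -938/5 ≈ -187.60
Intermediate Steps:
u = 15 (u = 2 + 13 = 15)
o = 42 (o = 27 + 15 = 42)
X = -1/15 ≈ -0.066667
(67*o)*X = (67*42)*(-1/15) = 2814*(-1/15) = -938/5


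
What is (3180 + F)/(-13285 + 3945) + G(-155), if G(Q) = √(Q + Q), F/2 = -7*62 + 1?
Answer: -1157/4670 + I*√310 ≈ -0.24775 + 17.607*I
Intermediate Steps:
F = -866 (F = 2*(-7*62 + 1) = 2*(-434 + 1) = 2*(-433) = -866)
G(Q) = √2*√Q (G(Q) = √(2*Q) = √2*√Q)
(3180 + F)/(-13285 + 3945) + G(-155) = (3180 - 866)/(-13285 + 3945) + √2*√(-155) = 2314/(-9340) + √2*(I*√155) = 2314*(-1/9340) + I*√310 = -1157/4670 + I*√310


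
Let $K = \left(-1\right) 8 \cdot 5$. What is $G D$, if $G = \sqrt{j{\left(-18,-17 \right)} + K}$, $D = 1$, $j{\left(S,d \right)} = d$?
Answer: $i \sqrt{57} \approx 7.5498 i$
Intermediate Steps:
$K = -40$ ($K = \left(-8\right) 5 = -40$)
$G = i \sqrt{57}$ ($G = \sqrt{-17 - 40} = \sqrt{-57} = i \sqrt{57} \approx 7.5498 i$)
$G D = i \sqrt{57} \cdot 1 = i \sqrt{57}$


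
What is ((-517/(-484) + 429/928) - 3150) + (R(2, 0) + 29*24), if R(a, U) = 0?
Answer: -25034809/10208 ≈ -2452.5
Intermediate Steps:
((-517/(-484) + 429/928) - 3150) + (R(2, 0) + 29*24) = ((-517/(-484) + 429/928) - 3150) + (0 + 29*24) = ((-517*(-1/484) + 429*(1/928)) - 3150) + (0 + 696) = ((47/44 + 429/928) - 3150) + 696 = (15623/10208 - 3150) + 696 = -32139577/10208 + 696 = -25034809/10208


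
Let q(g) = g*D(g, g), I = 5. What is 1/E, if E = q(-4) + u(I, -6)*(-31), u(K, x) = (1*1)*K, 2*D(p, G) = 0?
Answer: -1/155 ≈ -0.0064516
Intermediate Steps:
D(p, G) = 0 (D(p, G) = (1/2)*0 = 0)
q(g) = 0 (q(g) = g*0 = 0)
u(K, x) = K (u(K, x) = 1*K = K)
E = -155 (E = 0 + 5*(-31) = 0 - 155 = -155)
1/E = 1/(-155) = -1/155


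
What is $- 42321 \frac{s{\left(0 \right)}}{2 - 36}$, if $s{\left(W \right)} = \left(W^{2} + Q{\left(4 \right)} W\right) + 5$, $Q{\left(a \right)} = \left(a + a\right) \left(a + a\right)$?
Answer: $\frac{211605}{34} \approx 6223.7$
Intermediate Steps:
$Q{\left(a \right)} = 4 a^{2}$ ($Q{\left(a \right)} = 2 a 2 a = 4 a^{2}$)
$s{\left(W \right)} = 5 + W^{2} + 64 W$ ($s{\left(W \right)} = \left(W^{2} + 4 \cdot 4^{2} W\right) + 5 = \left(W^{2} + 4 \cdot 16 W\right) + 5 = \left(W^{2} + 64 W\right) + 5 = 5 + W^{2} + 64 W$)
$- 42321 \frac{s{\left(0 \right)}}{2 - 36} = - 42321 \frac{5 + 0^{2} + 64 \cdot 0}{2 - 36} = - 42321 \frac{5 + 0 + 0}{2 - 36} = - 42321 \frac{5}{-34} = - 42321 \cdot 5 \left(- \frac{1}{34}\right) = \left(-42321\right) \left(- \frac{5}{34}\right) = \frac{211605}{34}$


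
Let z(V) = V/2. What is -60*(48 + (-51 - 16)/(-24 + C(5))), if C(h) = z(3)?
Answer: -9176/3 ≈ -3058.7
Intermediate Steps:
z(V) = V/2 (z(V) = V*(1/2) = V/2)
C(h) = 3/2 (C(h) = (1/2)*3 = 3/2)
-60*(48 + (-51 - 16)/(-24 + C(5))) = -60*(48 + (-51 - 16)/(-24 + 3/2)) = -60*(48 - 67/(-45/2)) = -60*(48 - 67*(-2/45)) = -60*(48 + 134/45) = -60*2294/45 = -9176/3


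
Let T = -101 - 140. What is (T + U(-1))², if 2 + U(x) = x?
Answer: 59536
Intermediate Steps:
U(x) = -2 + x
T = -241
(T + U(-1))² = (-241 + (-2 - 1))² = (-241 - 3)² = (-244)² = 59536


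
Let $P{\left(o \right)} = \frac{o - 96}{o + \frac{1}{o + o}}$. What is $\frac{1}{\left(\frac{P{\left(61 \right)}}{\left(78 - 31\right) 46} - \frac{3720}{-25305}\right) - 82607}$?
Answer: $- \frac{13573404621}{1121256243749708} \approx -1.2106 \cdot 10^{-5}$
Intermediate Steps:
$P{\left(o \right)} = \frac{-96 + o}{o + \frac{1}{2 o}}$
$\frac{1}{\left(\frac{P{\left(61 \right)}}{\left(78 - 31\right) 46} - \frac{3720}{-25305}\right) - 82607} = \frac{1}{\left(\frac{2 \cdot 61 \frac{1}{1 + 2 \cdot 61^{2}} \left(-96 + 61\right)}{\left(78 - 31\right) 46} - \frac{3720}{-25305}\right) - 82607} = \frac{1}{\left(\frac{2 \cdot 61 \frac{1}{1 + 2 \cdot 3721} \left(-35\right)}{47 \cdot 46} - - \frac{248}{1687}\right) - 82607} = \frac{1}{\left(\frac{2 \cdot 61 \frac{1}{1 + 7442} \left(-35\right)}{2162} + \frac{248}{1687}\right) - 82607} = \frac{1}{\left(2 \cdot 61 \cdot \frac{1}{7443} \left(-35\right) \frac{1}{2162} + \frac{248}{1687}\right) - 82607} = \frac{1}{\left(\left(- \frac{4270}{7443}\right) \frac{1}{2162} + \frac{248}{1687}\right) - 82607} = \frac{1}{\left(- \frac{2135}{8045883} + \frac{248}{1687}\right) - 82607} = \frac{1}{\frac{1991777239}{13573404621} - 82607} = \frac{1}{- \frac{1121256243749708}{13573404621}} = - \frac{13573404621}{1121256243749708}$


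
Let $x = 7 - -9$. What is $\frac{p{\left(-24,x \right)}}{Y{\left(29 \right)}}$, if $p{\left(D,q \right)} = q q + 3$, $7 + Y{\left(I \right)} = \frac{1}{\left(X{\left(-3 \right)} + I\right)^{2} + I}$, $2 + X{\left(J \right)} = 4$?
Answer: $- \frac{256410}{6929} \approx -37.005$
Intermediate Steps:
$X{\left(J \right)} = 2$ ($X{\left(J \right)} = -2 + 4 = 2$)
$Y{\left(I \right)} = -7 + \frac{1}{I + \left(2 + I\right)^{2}}$ ($Y{\left(I \right)} = -7 + \frac{1}{\left(2 + I\right)^{2} + I} = -7 + \frac{1}{I + \left(2 + I\right)^{2}}$)
$x = 16$ ($x = 7 + 9 = 16$)
$p{\left(D,q \right)} = 3 + q^{2}$ ($p{\left(D,q \right)} = q^{2} + 3 = 3 + q^{2}$)
$\frac{p{\left(-24,x \right)}}{Y{\left(29 \right)}} = \frac{3 + 16^{2}}{\frac{1}{29 + \left(2 + 29\right)^{2}} \left(1 - 203 - 7 \left(2 + 29\right)^{2}\right)} = \frac{3 + 256}{\frac{1}{29 + 31^{2}} \left(1 - 203 - 7 \cdot 31^{2}\right)} = \frac{259}{\frac{1}{29 + 961} \left(1 - 203 - 6727\right)} = \frac{259}{\frac{1}{990} \left(1 - 203 - 6727\right)} = \frac{259}{\frac{1}{990} \left(-6929\right)} = \frac{259}{- \frac{6929}{990}} = 259 \left(- \frac{990}{6929}\right) = - \frac{256410}{6929}$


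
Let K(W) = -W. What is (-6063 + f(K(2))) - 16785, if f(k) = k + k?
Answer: -22852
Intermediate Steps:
f(k) = 2*k
(-6063 + f(K(2))) - 16785 = (-6063 + 2*(-1*2)) - 16785 = (-6063 + 2*(-2)) - 16785 = (-6063 - 4) - 16785 = -6067 - 16785 = -22852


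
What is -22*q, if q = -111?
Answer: 2442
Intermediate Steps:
-22*q = -22*(-111) = 2442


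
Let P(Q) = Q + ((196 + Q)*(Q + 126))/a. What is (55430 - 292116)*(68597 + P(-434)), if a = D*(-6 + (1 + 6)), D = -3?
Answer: -31049652910/3 ≈ -1.0350e+10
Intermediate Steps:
a = -3 (a = -3*(-6 + (1 + 6)) = -3*(-6 + 7) = -3*1 = -3)
P(Q) = Q - (126 + Q)*(196 + Q)/3 (P(Q) = Q + ((196 + Q)*(Q + 126))/(-3) = Q + ((196 + Q)*(126 + Q))*(-⅓) = Q + ((126 + Q)*(196 + Q))*(-⅓) = Q - (126 + Q)*(196 + Q)/3)
(55430 - 292116)*(68597 + P(-434)) = (55430 - 292116)*(68597 + (-8232 - 319/3*(-434) - ⅓*(-434)²)) = -236686*(68597 + (-8232 + 138446/3 - ⅓*188356)) = -236686*(68597 + (-8232 + 138446/3 - 188356/3)) = -236686*(68597 - 74606/3) = -236686*131185/3 = -31049652910/3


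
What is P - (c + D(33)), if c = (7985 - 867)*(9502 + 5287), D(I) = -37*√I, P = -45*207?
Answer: -105277417 + 37*√33 ≈ -1.0528e+8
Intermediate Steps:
P = -9315
c = 105268102 (c = 7118*14789 = 105268102)
P - (c + D(33)) = -9315 - (105268102 - 37*√33) = -9315 + (-105268102 + 37*√33) = -105277417 + 37*√33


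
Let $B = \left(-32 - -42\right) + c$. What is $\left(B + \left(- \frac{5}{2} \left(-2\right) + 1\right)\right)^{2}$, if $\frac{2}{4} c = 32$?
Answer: $6400$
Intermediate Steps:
$c = 64$ ($c = 2 \cdot 32 = 64$)
$B = 74$ ($B = \left(-32 - -42\right) + 64 = \left(-32 + 42\right) + 64 = 10 + 64 = 74$)
$\left(B + \left(- \frac{5}{2} \left(-2\right) + 1\right)\right)^{2} = \left(74 + \left(- \frac{5}{2} \left(-2\right) + 1\right)\right)^{2} = \left(74 + \left(\left(-5\right) \frac{1}{2} \left(-2\right) + 1\right)\right)^{2} = \left(74 + \left(\left(- \frac{5}{2}\right) \left(-2\right) + 1\right)\right)^{2} = \left(74 + \left(5 + 1\right)\right)^{2} = \left(74 + 6\right)^{2} = 80^{2} = 6400$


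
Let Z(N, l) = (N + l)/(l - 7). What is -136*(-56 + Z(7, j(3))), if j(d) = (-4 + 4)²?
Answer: 7752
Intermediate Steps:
j(d) = 0 (j(d) = 0² = 0)
Z(N, l) = (N + l)/(-7 + l)
-136*(-56 + Z(7, j(3))) = -136*(-56 + (7 + 0)/(-7 + 0)) = -136*(-56 + 7/(-7)) = -136*(-56 - ⅐*7) = -136*(-56 - 1) = -136*(-57) = 7752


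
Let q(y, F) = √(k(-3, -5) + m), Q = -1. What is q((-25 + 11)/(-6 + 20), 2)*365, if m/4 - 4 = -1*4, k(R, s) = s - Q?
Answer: 730*I ≈ 730.0*I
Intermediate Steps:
k(R, s) = 1 + s (k(R, s) = s - 1*(-1) = s + 1 = 1 + s)
m = 0 (m = 16 + 4*(-1*4) = 16 + 4*(-4) = 16 - 16 = 0)
q(y, F) = 2*I (q(y, F) = √((1 - 5) + 0) = √(-4 + 0) = √(-4) = 2*I)
q((-25 + 11)/(-6 + 20), 2)*365 = (2*I)*365 = 730*I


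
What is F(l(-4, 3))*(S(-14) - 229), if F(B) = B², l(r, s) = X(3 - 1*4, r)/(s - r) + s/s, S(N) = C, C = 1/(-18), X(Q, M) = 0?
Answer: -4123/18 ≈ -229.06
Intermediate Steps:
C = -1/18 ≈ -0.055556
S(N) = -1/18
l(r, s) = 1 (l(r, s) = 0/(s - r) + s/s = 0 + 1 = 1)
F(l(-4, 3))*(S(-14) - 229) = 1²*(-1/18 - 229) = 1*(-4123/18) = -4123/18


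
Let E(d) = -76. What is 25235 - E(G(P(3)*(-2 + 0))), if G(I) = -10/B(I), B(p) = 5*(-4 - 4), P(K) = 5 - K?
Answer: 25311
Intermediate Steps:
B(p) = -40 (B(p) = 5*(-8) = -40)
G(I) = ¼ (G(I) = -10/(-40) = -10*(-1/40) = ¼)
25235 - E(G(P(3)*(-2 + 0))) = 25235 - 1*(-76) = 25235 + 76 = 25311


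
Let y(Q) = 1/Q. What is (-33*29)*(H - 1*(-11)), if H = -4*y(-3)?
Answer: -11803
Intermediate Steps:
H = 4/3 (H = -4/(-3) = -4*(-⅓) = 4/3 ≈ 1.3333)
(-33*29)*(H - 1*(-11)) = (-33*29)*(4/3 - 1*(-11)) = -957*(4/3 + 11) = -957*37/3 = -11803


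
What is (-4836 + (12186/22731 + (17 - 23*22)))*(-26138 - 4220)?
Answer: 1224746849754/7577 ≈ 1.6164e+8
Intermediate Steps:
(-4836 + (12186/22731 + (17 - 23*22)))*(-26138 - 4220) = (-4836 + (12186*(1/22731) + (17 - 506)))*(-30358) = (-4836 + (4062/7577 - 489))*(-30358) = (-4836 - 3701091/7577)*(-30358) = -40343463/7577*(-30358) = 1224746849754/7577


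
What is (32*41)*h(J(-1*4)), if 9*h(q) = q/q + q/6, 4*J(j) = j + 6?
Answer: 4264/27 ≈ 157.93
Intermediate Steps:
J(j) = 3/2 + j/4 (J(j) = (j + 6)/4 = (6 + j)/4 = 3/2 + j/4)
h(q) = 1/9 + q/54 (h(q) = (q/q + q/6)/9 = (1 + q*(1/6))/9 = (1 + q/6)/9 = 1/9 + q/54)
(32*41)*h(J(-1*4)) = (32*41)*(1/9 + (3/2 + (-1*4)/4)/54) = 1312*(1/9 + (3/2 + (1/4)*(-4))/54) = 1312*(1/9 + (3/2 - 1)/54) = 1312*(1/9 + (1/54)*(1/2)) = 1312*(1/9 + 1/108) = 1312*(13/108) = 4264/27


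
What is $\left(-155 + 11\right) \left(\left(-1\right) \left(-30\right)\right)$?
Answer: $-4320$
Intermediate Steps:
$\left(-155 + 11\right) \left(\left(-1\right) \left(-30\right)\right) = \left(-144\right) 30 = -4320$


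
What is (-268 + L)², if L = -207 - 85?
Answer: 313600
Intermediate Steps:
L = -292
(-268 + L)² = (-268 - 292)² = (-560)² = 313600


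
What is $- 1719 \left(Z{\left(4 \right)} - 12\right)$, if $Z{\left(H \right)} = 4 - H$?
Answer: $20628$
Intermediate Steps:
$- 1719 \left(Z{\left(4 \right)} - 12\right) = - 1719 \left(\left(4 - 4\right) - 12\right) = - 1719 \left(0 - 12\right) = \left(-1719\right) \left(-12\right) = 20628$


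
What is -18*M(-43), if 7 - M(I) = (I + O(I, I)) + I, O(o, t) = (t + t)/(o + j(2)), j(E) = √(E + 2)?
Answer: -67086/41 ≈ -1636.2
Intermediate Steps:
j(E) = √(2 + E)
O(o, t) = 2*t/(2 + o) (O(o, t) = (t + t)/(o + √(2 + 2)) = (2*t)/(o + √4) = (2*t)/(o + 2) = (2*t)/(2 + o) = 2*t/(2 + o))
M(I) = 7 - 2*I - 2*I/(2 + I) (M(I) = 7 - ((I + 2*I/(2 + I)) + I) = 7 - (2*I + 2*I/(2 + I)) = 7 + (-2*I - 2*I/(2 + I)) = 7 - 2*I - 2*I/(2 + I))
-18*M(-43) = -18*(14 - 43 - 2*(-43)²)/(2 - 43) = -18*(14 - 43 - 2*1849)/(-41) = -(-18)*(14 - 43 - 3698)/41 = -(-18)*(-3727)/41 = -18*3727/41 = -67086/41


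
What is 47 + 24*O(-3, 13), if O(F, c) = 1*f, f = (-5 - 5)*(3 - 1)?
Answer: -433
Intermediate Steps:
f = -20 (f = -10*2 = -20)
O(F, c) = -20 (O(F, c) = 1*(-20) = -20)
47 + 24*O(-3, 13) = 47 + 24*(-20) = 47 - 480 = -433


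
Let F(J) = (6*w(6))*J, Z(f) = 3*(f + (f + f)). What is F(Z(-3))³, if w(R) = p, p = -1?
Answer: 4251528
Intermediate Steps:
w(R) = -1
Z(f) = 9*f (Z(f) = 3*(f + 2*f) = 3*(3*f) = 9*f)
F(J) = -6*J (F(J) = (6*(-1))*J = -6*J)
F(Z(-3))³ = (-54*(-3))³ = (-6*(-27))³ = 162³ = 4251528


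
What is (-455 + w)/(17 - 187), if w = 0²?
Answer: 91/34 ≈ 2.6765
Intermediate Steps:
w = 0
(-455 + w)/(17 - 187) = (-455 + 0)/(17 - 187) = -455/(-170) = -455*(-1/170) = 91/34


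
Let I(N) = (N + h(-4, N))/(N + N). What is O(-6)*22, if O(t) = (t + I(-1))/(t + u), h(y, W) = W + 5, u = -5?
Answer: 15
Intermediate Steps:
h(y, W) = 5 + W
I(N) = (5 + 2*N)/(2*N) (I(N) = (N + (5 + N))/(N + N) = (5 + 2*N)/((2*N)) = (5 + 2*N)*(1/(2*N)) = (5 + 2*N)/(2*N))
O(t) = (-3/2 + t)/(-5 + t) (O(t) = (t + (5/2 - 1)/(-1))/(t - 5) = (t - 1*3/2)/(-5 + t) = (t - 3/2)/(-5 + t) = (-3/2 + t)/(-5 + t))
O(-6)*22 = ((-3/2 - 6)/(-5 - 6))*22 = (-15/2/(-11))*22 = -1/11*(-15/2)*22 = (15/22)*22 = 15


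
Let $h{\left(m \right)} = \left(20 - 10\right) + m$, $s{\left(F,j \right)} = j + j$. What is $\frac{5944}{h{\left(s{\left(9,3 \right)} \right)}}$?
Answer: $\frac{743}{2} \approx 371.5$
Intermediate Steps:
$s{\left(F,j \right)} = 2 j$
$h{\left(m \right)} = 10 + m$
$\frac{5944}{h{\left(s{\left(9,3 \right)} \right)}} = \frac{5944}{10 + 2 \cdot 3} = \frac{5944}{10 + 6} = \frac{5944}{16} = 5944 \cdot \frac{1}{16} = \frac{743}{2}$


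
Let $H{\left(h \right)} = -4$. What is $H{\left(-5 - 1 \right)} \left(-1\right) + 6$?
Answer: $10$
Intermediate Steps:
$H{\left(-5 - 1 \right)} \left(-1\right) + 6 = \left(-4\right) \left(-1\right) + 6 = 4 + 6 = 10$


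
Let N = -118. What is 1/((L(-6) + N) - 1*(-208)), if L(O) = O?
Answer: 1/84 ≈ 0.011905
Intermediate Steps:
1/((L(-6) + N) - 1*(-208)) = 1/((-6 - 118) - 1*(-208)) = 1/(-124 + 208) = 1/84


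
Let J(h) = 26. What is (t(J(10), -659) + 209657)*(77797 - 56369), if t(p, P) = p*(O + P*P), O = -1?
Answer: 246442078036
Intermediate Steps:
t(p, P) = p*(-1 + P²) (t(p, P) = p*(-1 + P*P) = p*(-1 + P²))
(t(J(10), -659) + 209657)*(77797 - 56369) = (26*(-1 + (-659)²) + 209657)*(77797 - 56369) = (26*(-1 + 434281) + 209657)*21428 = (26*434280 + 209657)*21428 = (11291280 + 209657)*21428 = 11500937*21428 = 246442078036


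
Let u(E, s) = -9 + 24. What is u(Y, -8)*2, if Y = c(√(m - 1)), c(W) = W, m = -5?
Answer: 30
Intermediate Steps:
Y = I*√6 (Y = √(-5 - 1) = √(-6) = I*√6 ≈ 2.4495*I)
u(E, s) = 15
u(Y, -8)*2 = 15*2 = 30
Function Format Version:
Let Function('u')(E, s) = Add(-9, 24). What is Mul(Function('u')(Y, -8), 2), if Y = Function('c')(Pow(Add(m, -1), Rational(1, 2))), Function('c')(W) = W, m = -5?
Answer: 30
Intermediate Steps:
Y = Mul(I, Pow(6, Rational(1, 2))) (Y = Pow(Add(-5, -1), Rational(1, 2)) = Pow(-6, Rational(1, 2)) = Mul(I, Pow(6, Rational(1, 2))) ≈ Mul(2.4495, I))
Function('u')(E, s) = 15
Mul(Function('u')(Y, -8), 2) = Mul(15, 2) = 30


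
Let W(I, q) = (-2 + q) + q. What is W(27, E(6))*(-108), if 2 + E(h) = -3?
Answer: 1296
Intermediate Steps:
E(h) = -5 (E(h) = -2 - 3 = -5)
W(I, q) = -2 + 2*q
W(27, E(6))*(-108) = (-2 + 2*(-5))*(-108) = (-2 - 10)*(-108) = -12*(-108) = 1296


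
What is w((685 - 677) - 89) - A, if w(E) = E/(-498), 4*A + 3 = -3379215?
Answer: 70118787/83 ≈ 8.4481e+5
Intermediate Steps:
A = -1689609/2 (A = -¾ + (¼)*(-3379215) = -¾ - 3379215/4 = -1689609/2 ≈ -8.4480e+5)
w(E) = -E/498 (w(E) = E*(-1/498) = -E/498)
w((685 - 677) - 89) - A = -((685 - 677) - 89)/498 - 1*(-1689609/2) = -(8 - 89)/498 + 1689609/2 = -1/498*(-81) + 1689609/2 = 27/166 + 1689609/2 = 70118787/83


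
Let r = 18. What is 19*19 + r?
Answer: 379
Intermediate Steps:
19*19 + r = 19*19 + 18 = 361 + 18 = 379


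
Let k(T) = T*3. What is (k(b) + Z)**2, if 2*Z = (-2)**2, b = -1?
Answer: 1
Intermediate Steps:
k(T) = 3*T
Z = 2 (Z = (1/2)*(-2)**2 = (1/2)*4 = 2)
(k(b) + Z)**2 = (3*(-1) + 2)**2 = (-3 + 2)**2 = (-1)**2 = 1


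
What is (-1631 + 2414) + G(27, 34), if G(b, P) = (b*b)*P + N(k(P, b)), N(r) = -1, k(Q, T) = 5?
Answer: 25568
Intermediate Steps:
G(b, P) = -1 + P*b² (G(b, P) = (b*b)*P - 1 = b²*P - 1 = P*b² - 1 = -1 + P*b²)
(-1631 + 2414) + G(27, 34) = (-1631 + 2414) + (-1 + 34*27²) = 783 + (-1 + 34*729) = 783 + (-1 + 24786) = 783 + 24785 = 25568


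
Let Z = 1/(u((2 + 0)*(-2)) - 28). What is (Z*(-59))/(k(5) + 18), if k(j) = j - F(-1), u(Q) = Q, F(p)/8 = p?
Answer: 59/992 ≈ 0.059476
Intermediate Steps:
F(p) = 8*p
k(j) = 8 + j (k(j) = j - 8*(-1) = j - 1*(-8) = j + 8 = 8 + j)
Z = -1/32 (Z = 1/((2 + 0)*(-2) - 28) = 1/(2*(-2) - 28) = 1/(-4 - 28) = 1/(-32) = -1/32 ≈ -0.031250)
(Z*(-59))/(k(5) + 18) = (-1/32*(-59))/((8 + 5) + 18) = 59/(32*(13 + 18)) = (59/32)/31 = (59/32)*(1/31) = 59/992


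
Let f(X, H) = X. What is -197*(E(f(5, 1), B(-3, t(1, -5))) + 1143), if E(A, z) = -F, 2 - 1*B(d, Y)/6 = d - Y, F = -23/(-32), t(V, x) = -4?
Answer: -7200941/32 ≈ -2.2503e+5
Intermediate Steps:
F = 23/32 (F = -23*(-1/32) = 23/32 ≈ 0.71875)
B(d, Y) = 12 - 6*d + 6*Y (B(d, Y) = 12 - 6*(d - Y) = 12 + (-6*d + 6*Y) = 12 - 6*d + 6*Y)
E(A, z) = -23/32 (E(A, z) = -1*23/32 = -23/32)
-197*(E(f(5, 1), B(-3, t(1, -5))) + 1143) = -197*(-23/32 + 1143) = -197*36553/32 = -7200941/32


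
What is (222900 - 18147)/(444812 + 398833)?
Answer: 68251/281215 ≈ 0.24270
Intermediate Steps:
(222900 - 18147)/(444812 + 398833) = 204753/843645 = 204753*(1/843645) = 68251/281215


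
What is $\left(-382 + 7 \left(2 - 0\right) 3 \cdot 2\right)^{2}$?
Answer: $88804$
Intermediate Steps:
$\left(-382 + 7 \left(2 - 0\right) 3 \cdot 2\right)^{2} = \left(-382 + 7 \left(2 + \left(-2 + 2\right)\right) 3 \cdot 2\right)^{2} = \left(-382 + 7 \left(2 + 0\right) 3 \cdot 2\right)^{2} = \left(-382 + 7 \cdot 2 \cdot 3 \cdot 2\right)^{2} = \left(-382 + 7 \cdot 6 \cdot 2\right)^{2} = \left(-382 + 42 \cdot 2\right)^{2} = \left(-382 + 84\right)^{2} = \left(-298\right)^{2} = 88804$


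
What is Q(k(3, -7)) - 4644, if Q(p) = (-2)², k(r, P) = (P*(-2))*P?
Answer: -4640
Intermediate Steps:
k(r, P) = -2*P² (k(r, P) = (-2*P)*P = -2*P²)
Q(p) = 4
Q(k(3, -7)) - 4644 = 4 - 4644 = -4640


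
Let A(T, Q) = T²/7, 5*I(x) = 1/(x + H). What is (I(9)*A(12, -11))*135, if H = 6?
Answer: 1296/35 ≈ 37.029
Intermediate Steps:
I(x) = 1/(5*(6 + x)) (I(x) = 1/(5*(x + 6)) = 1/(5*(6 + x)))
A(T, Q) = T²/7 (A(T, Q) = T²*(⅐) = T²/7)
(I(9)*A(12, -11))*135 = ((1/(5*(6 + 9)))*((⅐)*12²))*135 = (((⅕)/15)*((⅐)*144))*135 = (((⅕)*(1/15))*(144/7))*135 = ((1/75)*(144/7))*135 = (48/175)*135 = 1296/35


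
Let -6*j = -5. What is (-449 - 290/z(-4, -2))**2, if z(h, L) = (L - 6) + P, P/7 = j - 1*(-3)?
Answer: 2753835529/12769 ≈ 2.1567e+5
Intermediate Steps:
j = 5/6 (j = -1/6*(-5) = 5/6 ≈ 0.83333)
P = 161/6 (P = 7*(5/6 - 1*(-3)) = 7*(5/6 + 3) = 7*(23/6) = 161/6 ≈ 26.833)
z(h, L) = 125/6 + L (z(h, L) = (L - 6) + 161/6 = (-6 + L) + 161/6 = 125/6 + L)
(-449 - 290/z(-4, -2))**2 = (-449 - 290/(125/6 - 2))**2 = (-449 - 290/113/6)**2 = (-449 - 290*6/113)**2 = (-449 - 1740/113)**2 = (-52477/113)**2 = 2753835529/12769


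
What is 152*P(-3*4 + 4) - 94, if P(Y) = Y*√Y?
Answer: -94 - 2432*I*√2 ≈ -94.0 - 3439.4*I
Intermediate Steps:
P(Y) = Y^(3/2)
152*P(-3*4 + 4) - 94 = 152*(-3*4 + 4)^(3/2) - 94 = 152*(-12 + 4)^(3/2) - 94 = 152*(-8)^(3/2) - 94 = 152*(-16*I*√2) - 94 = -2432*I*√2 - 94 = -94 - 2432*I*√2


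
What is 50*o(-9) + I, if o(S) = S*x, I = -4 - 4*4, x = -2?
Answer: 880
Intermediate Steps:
I = -20 (I = -4 - 16 = -20)
o(S) = -2*S (o(S) = S*(-2) = -2*S)
50*o(-9) + I = 50*(-2*(-9)) - 20 = 50*18 - 20 = 900 - 20 = 880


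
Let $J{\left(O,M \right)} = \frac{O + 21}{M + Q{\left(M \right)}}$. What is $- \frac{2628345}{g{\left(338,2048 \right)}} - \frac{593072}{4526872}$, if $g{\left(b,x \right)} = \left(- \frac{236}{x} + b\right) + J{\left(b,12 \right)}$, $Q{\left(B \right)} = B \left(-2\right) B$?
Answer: $- \frac{52543250519892134}{6728539397419} \approx -7809.0$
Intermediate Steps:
$Q{\left(B \right)} = - 2 B^{2}$ ($Q{\left(B \right)} = - 2 B B = - 2 B^{2}$)
$J{\left(O,M \right)} = \frac{21 + O}{M - 2 M^{2}}$ ($J{\left(O,M \right)} = \frac{O + 21}{M - 2 M^{2}} = \frac{21 + O}{M - 2 M^{2}}$)
$g{\left(b,x \right)} = - \frac{7}{92} - \frac{236}{x} + \frac{275 b}{276}$ ($g{\left(b,x \right)} = \left(- \frac{236}{x} + b\right) + \frac{-21 - b}{12 \left(-1 + 2 \cdot 12\right)} = \left(b - \frac{236}{x}\right) + \frac{-21 - b}{12 \left(-1 + 24\right)} = \left(b - \frac{236}{x}\right) + \frac{-21 - b}{12 \cdot 23} = \left(b - \frac{236}{x}\right) + \frac{1}{12} \cdot \frac{1}{23} \left(-21 - b\right) = \left(b - \frac{236}{x}\right) - \left(\frac{7}{92} + \frac{b}{276}\right) = - \frac{7}{92} - \frac{236}{x} + \frac{275 b}{276}$)
$- \frac{2628345}{g{\left(338,2048 \right)}} - \frac{593072}{4526872} = - \frac{2628345}{\frac{1}{276} \cdot \frac{1}{2048} \left(-65136 + 2048 \left(-21 + 275 \cdot 338\right)\right)} - \frac{593072}{4526872} = - \frac{2628345}{\frac{1}{276} \cdot \frac{1}{2048} \left(-65136 + 2048 \left(-21 + 92950\right)\right)} - \frac{74134}{565859} = - \frac{2628345}{\frac{1}{276} \cdot \frac{1}{2048} \left(-65136 + 2048 \cdot 92929\right)} - \frac{74134}{565859} = - \frac{2628345}{\frac{1}{276} \cdot \frac{1}{2048} \left(-65136 + 190318592\right)} - \frac{74134}{565859} = - \frac{2628345}{\frac{1}{276} \cdot \frac{1}{2048} \cdot 190253456} - \frac{74134}{565859} = - \frac{2628345}{\frac{11890841}{35328}} - \frac{74134}{565859} = \left(-2628345\right) \frac{35328}{11890841} - \frac{74134}{565859} = - \frac{92854172160}{11890841} - \frac{74134}{565859} = - \frac{52543250519892134}{6728539397419}$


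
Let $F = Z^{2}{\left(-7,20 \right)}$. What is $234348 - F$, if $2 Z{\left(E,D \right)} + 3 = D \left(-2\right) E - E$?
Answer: $214184$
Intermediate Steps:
$Z{\left(E,D \right)} = - \frac{3}{2} - \frac{E}{2} - D E$ ($Z{\left(E,D \right)} = - \frac{3}{2} + \frac{D \left(-2\right) E - E}{2} = - \frac{3}{2} + \frac{- 2 D E - E}{2} = - \frac{3}{2} + \frac{- E - 2 D E}{2} = - \frac{3}{2} - \left(\frac{E}{2} + D E\right) = - \frac{3}{2} - \frac{E}{2} - D E$)
$F = 20164$ ($F = \left(- \frac{3}{2} - - \frac{7}{2} - 20 \left(-7\right)\right)^{2} = \left(- \frac{3}{2} + \frac{7}{2} + 140\right)^{2} = 142^{2} = 20164$)
$234348 - F = 234348 - 20164 = 214184$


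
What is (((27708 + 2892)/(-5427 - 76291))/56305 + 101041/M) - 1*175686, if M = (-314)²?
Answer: -7970005289694125945/45365320968604 ≈ -1.7569e+5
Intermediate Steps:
M = 98596
(((27708 + 2892)/(-5427 - 76291))/56305 + 101041/M) - 1*175686 = (((27708 + 2892)/(-5427 - 76291))/56305 + 101041/98596) - 1*175686 = ((30600/(-81718))*(1/56305) + 101041*(1/98596)) - 175686 = ((30600*(-1/81718))*(1/56305) + 101041/98596) - 175686 = (-15300/40859*1/56305 + 101041/98596) - 175686 = (-3060/460113199 + 101041/98596) - 175686 = 46489996036399/45365320968604 - 175686 = -7970005289694125945/45365320968604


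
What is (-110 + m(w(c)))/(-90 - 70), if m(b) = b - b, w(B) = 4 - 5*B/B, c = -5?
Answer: 11/16 ≈ 0.68750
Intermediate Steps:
w(B) = -1 (w(B) = 4 - 5*1 = 4 - 5 = -1)
m(b) = 0
(-110 + m(w(c)))/(-90 - 70) = (-110 + 0)/(-90 - 70) = -110/(-160) = -1/160*(-110) = 11/16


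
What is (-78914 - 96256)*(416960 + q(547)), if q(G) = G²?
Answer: -125451323730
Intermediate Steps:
(-78914 - 96256)*(416960 + q(547)) = (-78914 - 96256)*(416960 + 547²) = -175170*(416960 + 299209) = -175170*716169 = -125451323730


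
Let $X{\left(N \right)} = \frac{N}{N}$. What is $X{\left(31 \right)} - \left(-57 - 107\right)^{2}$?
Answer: $-26895$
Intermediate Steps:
$X{\left(N \right)} = 1$
$X{\left(31 \right)} - \left(-57 - 107\right)^{2} = 1 - \left(-57 - 107\right)^{2} = 1 - \left(-164\right)^{2} = 1 - 26896 = -26895$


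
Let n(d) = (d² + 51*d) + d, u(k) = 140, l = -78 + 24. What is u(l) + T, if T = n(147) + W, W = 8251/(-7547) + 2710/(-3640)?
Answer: 80740696843/2747108 ≈ 29391.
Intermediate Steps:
l = -54
n(d) = d² + 52*d
W = -5048601/2747108 (W = 8251*(-1/7547) + 2710*(-1/3640) = -8251/7547 - 271/364 = -5048601/2747108 ≈ -1.8378)
T = 80356101723/2747108 (T = 147*(52 + 147) - 5048601/2747108 = 147*199 - 5048601/2747108 = 29253 - 5048601/2747108 = 80356101723/2747108 ≈ 29251.)
u(l) + T = 140 + 80356101723/2747108 = 80740696843/2747108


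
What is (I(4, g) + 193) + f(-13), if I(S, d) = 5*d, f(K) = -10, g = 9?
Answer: 228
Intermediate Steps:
(I(4, g) + 193) + f(-13) = (5*9 + 193) - 10 = (45 + 193) - 10 = 238 - 10 = 228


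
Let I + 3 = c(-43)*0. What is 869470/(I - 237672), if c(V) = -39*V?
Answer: -173894/47535 ≈ -3.6582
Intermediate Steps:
I = -3 (I = -3 - 39*(-43)*0 = -3 + 1677*0 = -3 + 0 = -3)
869470/(I - 237672) = 869470/(-3 - 237672) = 869470/(-237675) = 869470*(-1/237675) = -173894/47535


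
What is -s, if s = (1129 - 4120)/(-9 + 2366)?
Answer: 2991/2357 ≈ 1.2690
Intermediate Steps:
s = -2991/2357 ≈ -1.2690
-s = -1*(-2991/2357) = 2991/2357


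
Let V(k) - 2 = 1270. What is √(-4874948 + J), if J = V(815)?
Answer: 2*I*√1218419 ≈ 2207.6*I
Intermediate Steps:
V(k) = 1272 (V(k) = 2 + 1270 = 1272)
J = 1272
√(-4874948 + J) = √(-4874948 + 1272) = √(-4873676) = 2*I*√1218419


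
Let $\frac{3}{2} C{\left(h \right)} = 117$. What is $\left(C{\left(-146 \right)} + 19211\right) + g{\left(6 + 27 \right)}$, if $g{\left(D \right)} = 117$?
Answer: $19406$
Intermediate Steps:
$C{\left(h \right)} = 78$ ($C{\left(h \right)} = \frac{2}{3} \cdot 117 = 78$)
$\left(C{\left(-146 \right)} + 19211\right) + g{\left(6 + 27 \right)} = \left(78 + 19211\right) + 117 = 19289 + 117 = 19406$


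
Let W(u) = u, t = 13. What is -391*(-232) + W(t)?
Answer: 90725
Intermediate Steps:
-391*(-232) + W(t) = -391*(-232) + 13 = 90712 + 13 = 90725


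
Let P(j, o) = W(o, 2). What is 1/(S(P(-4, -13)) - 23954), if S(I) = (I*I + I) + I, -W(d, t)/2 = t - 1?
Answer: -1/23954 ≈ -4.1747e-5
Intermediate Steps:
W(d, t) = 2 - 2*t (W(d, t) = -2*(t - 1) = -2*(-1 + t) = 2 - 2*t)
P(j, o) = -2 (P(j, o) = 2 - 2*2 = 2 - 4 = -2)
S(I) = I**2 + 2*I (S(I) = (I**2 + I) + I = (I + I**2) + I = I**2 + 2*I)
1/(S(P(-4, -13)) - 23954) = 1/(-2*(2 - 2) - 23954) = 1/(-2*0 - 23954) = 1/(0 - 23954) = 1/(-23954) = -1/23954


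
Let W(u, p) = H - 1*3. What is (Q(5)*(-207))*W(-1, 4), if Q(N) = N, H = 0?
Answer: 3105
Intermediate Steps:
W(u, p) = -3 (W(u, p) = 0 - 1*3 = 0 - 3 = -3)
(Q(5)*(-207))*W(-1, 4) = (5*(-207))*(-3) = -1035*(-3) = 3105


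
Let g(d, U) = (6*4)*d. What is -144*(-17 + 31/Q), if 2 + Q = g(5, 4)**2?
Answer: 17620920/7199 ≈ 2447.7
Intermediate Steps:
g(d, U) = 24*d
Q = 14398 (Q = -2 + (24*5)**2 = -2 + 120**2 = -2 + 14400 = 14398)
-144*(-17 + 31/Q) = -144*(-17 + 31/14398) = -144*(-244735/14398) = 17620920/7199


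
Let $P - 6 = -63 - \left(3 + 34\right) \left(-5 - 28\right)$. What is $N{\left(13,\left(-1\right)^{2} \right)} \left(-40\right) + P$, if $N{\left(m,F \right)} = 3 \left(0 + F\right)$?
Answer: $1044$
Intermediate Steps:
$N{\left(m,F \right)} = 3 F$
$P = 1164$ ($P = 6 - \left(63 + \left(3 + 34\right) \left(-5 - 28\right)\right) = 6 - \left(63 + 37 \left(-33\right)\right) = 6 - -1158 = 6 + \left(-63 + 1221\right) = 6 + 1158 = 1164$)
$N{\left(13,\left(-1\right)^{2} \right)} \left(-40\right) + P = 3 \left(-1\right)^{2} \left(-40\right) + 1164 = 3 \cdot 1 \left(-40\right) + 1164 = 3 \left(-40\right) + 1164 = -120 + 1164 = 1044$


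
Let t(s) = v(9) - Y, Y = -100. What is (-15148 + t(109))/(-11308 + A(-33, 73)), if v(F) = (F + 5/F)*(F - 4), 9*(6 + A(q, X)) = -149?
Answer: 135002/101975 ≈ 1.3239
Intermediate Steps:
A(q, X) = -203/9 (A(q, X) = -6 + (⅑)*(-149) = -6 - 149/9 = -203/9)
v(F) = (-4 + F)*(F + 5/F) (v(F) = (F + 5/F)*(-4 + F) = (-4 + F)*(F + 5/F))
t(s) = 1330/9 (t(s) = (5 + 9² - 20/9 - 4*9) - 1*(-100) = (5 + 81 - 20*⅑ - 36) + 100 = (5 + 81 - 20/9 - 36) + 100 = 430/9 + 100 = 1330/9)
(-15148 + t(109))/(-11308 + A(-33, 73)) = (-15148 + 1330/9)/(-11308 - 203/9) = -135002/(9*(-101975/9)) = -135002/9*(-9/101975) = 135002/101975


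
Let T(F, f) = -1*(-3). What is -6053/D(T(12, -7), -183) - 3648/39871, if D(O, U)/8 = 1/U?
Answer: 44165037645/318968 ≈ 1.3846e+5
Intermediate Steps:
T(F, f) = 3
D(O, U) = 8/U
-6053/D(T(12, -7), -183) - 3648/39871 = -6053/(8/(-183)) - 3648/39871 = -6053/(8*(-1/183)) - 3648*1/39871 = -6053/(-8/183) - 3648/39871 = -6053*(-183/8) - 3648/39871 = 1107699/8 - 3648/39871 = 44165037645/318968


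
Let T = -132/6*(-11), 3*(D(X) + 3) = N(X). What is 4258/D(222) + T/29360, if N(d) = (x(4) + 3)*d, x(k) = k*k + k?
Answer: 62713019/24941320 ≈ 2.5144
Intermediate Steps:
x(k) = k + k² (x(k) = k² + k = k + k²)
N(d) = 23*d (N(d) = (4*(1 + 4) + 3)*d = (4*5 + 3)*d = (20 + 3)*d = 23*d)
D(X) = -3 + 23*X/3 (D(X) = -3 + (23*X)/3 = -3 + 23*X/3)
T = 242 (T = -132/6*(-11) = -33*⅔*(-11) = -22*(-11) = 242)
4258/D(222) + T/29360 = 4258/(-3 + (23/3)*222) + 242/29360 = 4258/(-3 + 1702) + 242*(1/29360) = 4258/1699 + 121/14680 = 62713019/24941320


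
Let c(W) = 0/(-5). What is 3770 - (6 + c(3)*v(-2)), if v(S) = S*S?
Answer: 3764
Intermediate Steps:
c(W) = 0 (c(W) = 0*(-1/5) = 0)
v(S) = S**2
3770 - (6 + c(3)*v(-2)) = 3770 - (6 + 0*(-2)**2) = 3770 - (6 + 0*4) = 3770 - (6 + 0) = 3770 - 1*6 = 3770 - 6 = 3764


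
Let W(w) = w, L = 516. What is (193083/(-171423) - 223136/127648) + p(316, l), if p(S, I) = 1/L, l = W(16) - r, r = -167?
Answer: -112615019701/39204897228 ≈ -2.8725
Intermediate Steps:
l = 183 (l = 16 - 1*(-167) = 16 + 167 = 183)
p(S, I) = 1/516
(193083/(-171423) - 223136/127648) + p(316, l) = (193083/(-171423) - 223136/127648) + 1/516 = (193083*(-1/171423) - 223136*1/127648) + 1/516 = (-64361/57141 - 6973/3989) + 1/516 = -655180222/227935449 + 1/516 = -112615019701/39204897228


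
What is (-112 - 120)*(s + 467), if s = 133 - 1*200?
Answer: -92800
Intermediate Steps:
s = -67 (s = 133 - 200 = -67)
(-112 - 120)*(s + 467) = (-112 - 120)*(-67 + 467) = -232*400 = -92800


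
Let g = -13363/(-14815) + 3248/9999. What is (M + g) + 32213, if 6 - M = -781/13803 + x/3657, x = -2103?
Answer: 26770178703524216458/830833813159515 ≈ 32221.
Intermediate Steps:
M = 111583084/16825857 (M = 6 - (-781/13803 - 2103/3657) = 6 - (-781*1/13803 - 2103*1/3657) = 6 - (-781/13803 - 701/1219) = 6 - 1*(-10627942/16825857) = 6 + 10627942/16825857 = 111583084/16825857 ≈ 6.6316)
g = 181735757/148135185 (g = -13363*(-1/14815) + 3248*(1/9999) = 13363/14815 + 3248/9999 = 181735757/148135185 ≈ 1.2268)
(M + g) + 32213 = (111583084/16825857 + 181735757/148135185) + 32213 = 6529080216759763/830833813159515 + 32213 = 26770178703524216458/830833813159515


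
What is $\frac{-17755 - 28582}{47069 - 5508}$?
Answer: $- \frac{46337}{41561} \approx -1.1149$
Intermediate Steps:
$\frac{-17755 - 28582}{47069 - 5508} = - \frac{46337}{41561}$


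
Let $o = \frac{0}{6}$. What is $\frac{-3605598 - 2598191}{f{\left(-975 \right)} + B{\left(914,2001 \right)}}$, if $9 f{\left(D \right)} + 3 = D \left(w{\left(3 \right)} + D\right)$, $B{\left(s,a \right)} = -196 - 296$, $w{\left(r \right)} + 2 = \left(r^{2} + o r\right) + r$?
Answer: $- \frac{18611367}{312148} \approx -59.624$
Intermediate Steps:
$o = 0$ ($o = 0 \cdot \frac{1}{6} = 0$)
$w{\left(r \right)} = -2 + r + r^{2}$ ($w{\left(r \right)} = -2 + \left(\left(r^{2} + 0 r\right) + r\right) = -2 + \left(\left(r^{2} + 0\right) + r\right) = -2 + \left(r^{2} + r\right) = -2 + \left(r + r^{2}\right) = -2 + r + r^{2}$)
$B{\left(s,a \right)} = -492$
$f{\left(D \right)} = - \frac{1}{3} + \frac{D \left(10 + D\right)}{9}$ ($f{\left(D \right)} = - \frac{1}{3} + \frac{D \left(\left(-2 + 3 + 3^{2}\right) + D\right)}{9} = - \frac{1}{3} + \frac{D \left(\left(-2 + 3 + 9\right) + D\right)}{9} = - \frac{1}{3} + \frac{D \left(10 + D\right)}{9}$)
$\frac{-3605598 - 2598191}{f{\left(-975 \right)} + B{\left(914,2001 \right)}} = \frac{-3605598 - 2598191}{\left(- \frac{1}{3} + \frac{\left(-975\right)^{2}}{9} + \frac{10}{9} \left(-975\right)\right) - 492} = - \frac{6203789}{\left(- \frac{1}{3} + \frac{1}{9} \cdot 950625 - \frac{3250}{3}\right) - 492} = - \frac{6203789}{\left(- \frac{1}{3} + 105625 - \frac{3250}{3}\right) - 492} = - \frac{6203789}{\frac{313624}{3} - 492} = - \frac{6203789}{\frac{312148}{3}} = \left(-6203789\right) \frac{3}{312148} = - \frac{18611367}{312148}$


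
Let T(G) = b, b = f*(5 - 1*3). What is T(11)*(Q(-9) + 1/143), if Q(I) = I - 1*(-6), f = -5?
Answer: 4280/143 ≈ 29.930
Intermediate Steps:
Q(I) = 6 + I (Q(I) = I + 6 = 6 + I)
b = -10 (b = -5*(5 - 1*3) = -5*(5 - 3) = -5*2 = -10)
T(G) = -10
T(11)*(Q(-9) + 1/143) = -10*((6 - 9) + 1/143) = -10*(-3 + 1/143) = -10*(-428/143) = 4280/143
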